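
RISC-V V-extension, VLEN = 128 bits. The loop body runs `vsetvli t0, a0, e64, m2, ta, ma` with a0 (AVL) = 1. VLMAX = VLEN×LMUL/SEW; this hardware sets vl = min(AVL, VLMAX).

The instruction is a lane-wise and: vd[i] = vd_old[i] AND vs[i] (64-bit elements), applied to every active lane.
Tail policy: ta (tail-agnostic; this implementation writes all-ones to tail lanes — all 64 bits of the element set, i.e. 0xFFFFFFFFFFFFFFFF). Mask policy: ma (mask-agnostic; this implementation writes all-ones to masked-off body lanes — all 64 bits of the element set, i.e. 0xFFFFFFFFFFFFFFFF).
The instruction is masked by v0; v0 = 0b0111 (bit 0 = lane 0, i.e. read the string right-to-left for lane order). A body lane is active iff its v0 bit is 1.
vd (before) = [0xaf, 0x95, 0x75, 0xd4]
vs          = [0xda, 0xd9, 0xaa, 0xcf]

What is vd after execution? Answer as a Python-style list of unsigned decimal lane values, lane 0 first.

lanes per group: 128·2/64 = 4
AVL=1 ≤ VLMAX=4, so vl = 1
vd[0] and(0xaf,0xda) -> 0x8a
vd[1] tail/ones -> 0xffffffffffffffff
vd[2] tail/ones -> 0xffffffffffffffff
vd[3] tail/ones -> 0xffffffffffffffff

vd = [138, 18446744073709551615, 18446744073709551615, 18446744073709551615]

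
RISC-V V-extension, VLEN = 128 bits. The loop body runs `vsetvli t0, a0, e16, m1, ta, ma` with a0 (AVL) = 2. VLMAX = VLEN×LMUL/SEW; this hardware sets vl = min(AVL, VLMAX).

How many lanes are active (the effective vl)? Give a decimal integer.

VLMAX = VLEN×LMUL/SEW = 128×1/16 = 8
AVL=2 ≤ VLMAX=8, so vl = 2

vl = 2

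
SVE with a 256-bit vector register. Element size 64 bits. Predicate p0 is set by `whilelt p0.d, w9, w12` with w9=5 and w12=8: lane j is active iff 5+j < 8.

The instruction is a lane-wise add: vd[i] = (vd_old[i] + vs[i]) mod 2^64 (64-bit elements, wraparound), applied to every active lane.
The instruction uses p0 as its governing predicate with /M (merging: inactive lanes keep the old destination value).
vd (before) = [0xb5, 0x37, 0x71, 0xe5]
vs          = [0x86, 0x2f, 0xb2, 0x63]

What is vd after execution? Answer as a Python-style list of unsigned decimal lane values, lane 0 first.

lane count: 256 div 64 = 4
active while 5+j < 8, i.e. j ∈ [0,3) capped at 4 ⇒ 3
[0] add(0xb5,0x86) = 0x13b
[1] add(0x37,0x2f) = 0x66
[2] add(0x71,0xb2) = 0x123
[3] tail/keep = 0xe5

vd = [315, 102, 291, 229]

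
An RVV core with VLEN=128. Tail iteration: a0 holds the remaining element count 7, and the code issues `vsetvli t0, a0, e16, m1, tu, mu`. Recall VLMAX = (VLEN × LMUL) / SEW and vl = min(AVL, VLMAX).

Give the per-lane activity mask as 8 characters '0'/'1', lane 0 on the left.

predicate = 11111110

VLMAX = VLEN×LMUL/SEW = 128×1/16 = 8
vl = min(AVL, VLMAX) = min(7, 8) = 7
bits (lane 0 leftmost): 11111110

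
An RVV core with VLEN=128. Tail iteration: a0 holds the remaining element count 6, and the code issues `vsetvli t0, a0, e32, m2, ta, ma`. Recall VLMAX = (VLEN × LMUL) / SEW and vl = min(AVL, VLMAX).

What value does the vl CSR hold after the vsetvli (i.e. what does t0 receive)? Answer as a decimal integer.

vl = 6

VLMAX = VLEN×LMUL/SEW = 128×2/32 = 8
vl = min(AVL, VLMAX) = min(6, 8) = 6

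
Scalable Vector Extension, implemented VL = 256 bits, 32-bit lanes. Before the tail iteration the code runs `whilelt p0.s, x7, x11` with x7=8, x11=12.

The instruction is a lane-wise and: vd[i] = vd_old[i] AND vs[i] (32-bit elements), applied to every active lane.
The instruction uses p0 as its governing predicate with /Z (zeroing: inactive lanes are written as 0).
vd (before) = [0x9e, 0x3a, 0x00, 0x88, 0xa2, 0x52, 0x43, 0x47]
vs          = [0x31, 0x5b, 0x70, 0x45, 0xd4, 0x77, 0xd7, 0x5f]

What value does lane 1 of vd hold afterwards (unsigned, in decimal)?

256-bit reg / 32-bit elem → 8 lanes
p0[j] = (8+j < 12); true for j=0..3 → 4 lanes set
  i=0: and(0x9e,0x31) → 16
  i=1: and(0x3a,0x5b) → 26
  i=2: and(0x00,0x70) → 0
  i=3: and(0x88,0x45) → 0
  i=4: tail/zero → 0
  i=5: tail/zero → 0
  i=6: tail/zero → 0
  i=7: tail/zero → 0

vd[1] = 26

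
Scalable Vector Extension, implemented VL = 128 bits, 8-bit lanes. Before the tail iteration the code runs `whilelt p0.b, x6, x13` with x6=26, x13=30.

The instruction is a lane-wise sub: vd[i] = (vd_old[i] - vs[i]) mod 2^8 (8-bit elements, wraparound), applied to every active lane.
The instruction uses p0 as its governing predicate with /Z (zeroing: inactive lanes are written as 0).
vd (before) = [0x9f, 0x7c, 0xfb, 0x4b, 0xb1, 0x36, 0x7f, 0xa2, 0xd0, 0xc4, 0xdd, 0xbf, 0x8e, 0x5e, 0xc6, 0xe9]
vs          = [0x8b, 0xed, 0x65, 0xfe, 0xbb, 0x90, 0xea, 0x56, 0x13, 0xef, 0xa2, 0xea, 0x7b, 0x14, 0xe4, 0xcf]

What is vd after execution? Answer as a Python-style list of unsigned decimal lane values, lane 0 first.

vd = [20, 143, 150, 77, 0, 0, 0, 0, 0, 0, 0, 0, 0, 0, 0, 0]

lane count: 128 div 8 = 16
active while 26+j < 30, i.e. j ∈ [0,4) capped at 16 ⇒ 4
vd[0] sub(0x9f,0x8b) -> 0x14
vd[1] sub(0x7c,0xed) -> 0x8f
vd[2] sub(0xfb,0x65) -> 0x96
vd[3] sub(0x4b,0xfe) -> 0x4d
vd[4] tail/zero -> 0x00
vd[5] tail/zero -> 0x00
vd[6] tail/zero -> 0x00
vd[7] tail/zero -> 0x00
vd[8] tail/zero -> 0x00
vd[9] tail/zero -> 0x00
vd[10] tail/zero -> 0x00
vd[11] tail/zero -> 0x00
vd[12] tail/zero -> 0x00
vd[13] tail/zero -> 0x00
vd[14] tail/zero -> 0x00
vd[15] tail/zero -> 0x00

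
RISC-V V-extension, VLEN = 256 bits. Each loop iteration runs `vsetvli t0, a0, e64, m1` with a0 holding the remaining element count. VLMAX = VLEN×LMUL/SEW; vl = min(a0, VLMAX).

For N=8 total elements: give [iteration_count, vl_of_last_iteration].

lanes per group: 256·1/64 = 4
N=8: ⌈8/4⌉ = 2 iters; last vl = 8 − 1×4 = 4

[iterations, last_vl] = [2, 4]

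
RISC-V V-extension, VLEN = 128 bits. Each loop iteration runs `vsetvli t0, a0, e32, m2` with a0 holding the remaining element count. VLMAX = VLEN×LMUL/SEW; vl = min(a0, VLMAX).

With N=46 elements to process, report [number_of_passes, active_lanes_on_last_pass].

VLMAX = (128 × 2) / 32 = 8 lanes
iterations = ceil(46/8) = 6; final-pass vl = 6

[iterations, last_vl] = [6, 6]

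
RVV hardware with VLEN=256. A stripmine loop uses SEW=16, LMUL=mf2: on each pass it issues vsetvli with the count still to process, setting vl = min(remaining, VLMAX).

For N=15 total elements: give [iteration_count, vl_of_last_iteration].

[iterations, last_vl] = [2, 7]

lanes per group: 256·1/2/16 = 8
iterations = ceil(15/8) = 2; final-pass vl = 7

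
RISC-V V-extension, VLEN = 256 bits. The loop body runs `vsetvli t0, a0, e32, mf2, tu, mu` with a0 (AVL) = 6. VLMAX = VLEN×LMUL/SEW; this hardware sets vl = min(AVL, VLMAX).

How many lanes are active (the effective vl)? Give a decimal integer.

lanes per group: 256·1/2/32 = 4
vl ← min(6, 4) = 4

vl = 4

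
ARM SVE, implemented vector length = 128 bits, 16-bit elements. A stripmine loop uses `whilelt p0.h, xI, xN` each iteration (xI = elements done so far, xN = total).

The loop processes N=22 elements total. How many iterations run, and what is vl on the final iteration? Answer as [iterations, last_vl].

lane count: 128 div 16 = 8
iterations = ceil(22/8) = 3; final-pass vl = 6

[iterations, last_vl] = [3, 6]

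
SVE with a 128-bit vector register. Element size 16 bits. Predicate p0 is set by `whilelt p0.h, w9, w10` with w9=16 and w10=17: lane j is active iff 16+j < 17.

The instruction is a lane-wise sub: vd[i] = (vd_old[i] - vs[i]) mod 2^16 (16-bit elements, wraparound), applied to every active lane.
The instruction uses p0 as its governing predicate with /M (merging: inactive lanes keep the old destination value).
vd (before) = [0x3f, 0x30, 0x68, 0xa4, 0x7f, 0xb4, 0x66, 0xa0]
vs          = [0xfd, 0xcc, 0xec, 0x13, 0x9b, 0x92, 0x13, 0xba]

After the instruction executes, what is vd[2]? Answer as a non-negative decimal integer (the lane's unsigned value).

lane count: 128 div 16 = 8
active while 16+j < 17, i.e. j ∈ [0,1) capped at 8 ⇒ 1
  i=0: sub(0x3f,0xfd) → 65346
  i=1: tail/keep → 48
  i=2: tail/keep → 104
  i=3: tail/keep → 164
  i=4: tail/keep → 127
  i=5: tail/keep → 180
  i=6: tail/keep → 102
  i=7: tail/keep → 160

vd[2] = 104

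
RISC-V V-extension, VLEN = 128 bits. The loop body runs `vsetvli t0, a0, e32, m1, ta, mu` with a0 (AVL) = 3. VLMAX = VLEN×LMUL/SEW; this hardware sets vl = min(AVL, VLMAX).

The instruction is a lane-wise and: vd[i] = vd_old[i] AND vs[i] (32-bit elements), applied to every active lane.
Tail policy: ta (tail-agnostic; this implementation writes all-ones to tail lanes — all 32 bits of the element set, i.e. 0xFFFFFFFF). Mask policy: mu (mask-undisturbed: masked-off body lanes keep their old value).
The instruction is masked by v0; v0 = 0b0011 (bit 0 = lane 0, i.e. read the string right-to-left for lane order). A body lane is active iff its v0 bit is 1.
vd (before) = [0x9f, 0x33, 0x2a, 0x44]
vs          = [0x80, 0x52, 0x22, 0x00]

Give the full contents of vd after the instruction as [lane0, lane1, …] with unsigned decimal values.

VLMAX = (128 × 1) / 32 = 4 lanes
AVL=3 ≤ VLMAX=4, so vl = 3
[0] and(0x9f,0x80) = 0x80
[1] and(0x33,0x52) = 0x12
[2] mask-off/keep = 0x2a
[3] tail/ones = 0xffffffff

vd = [128, 18, 42, 4294967295]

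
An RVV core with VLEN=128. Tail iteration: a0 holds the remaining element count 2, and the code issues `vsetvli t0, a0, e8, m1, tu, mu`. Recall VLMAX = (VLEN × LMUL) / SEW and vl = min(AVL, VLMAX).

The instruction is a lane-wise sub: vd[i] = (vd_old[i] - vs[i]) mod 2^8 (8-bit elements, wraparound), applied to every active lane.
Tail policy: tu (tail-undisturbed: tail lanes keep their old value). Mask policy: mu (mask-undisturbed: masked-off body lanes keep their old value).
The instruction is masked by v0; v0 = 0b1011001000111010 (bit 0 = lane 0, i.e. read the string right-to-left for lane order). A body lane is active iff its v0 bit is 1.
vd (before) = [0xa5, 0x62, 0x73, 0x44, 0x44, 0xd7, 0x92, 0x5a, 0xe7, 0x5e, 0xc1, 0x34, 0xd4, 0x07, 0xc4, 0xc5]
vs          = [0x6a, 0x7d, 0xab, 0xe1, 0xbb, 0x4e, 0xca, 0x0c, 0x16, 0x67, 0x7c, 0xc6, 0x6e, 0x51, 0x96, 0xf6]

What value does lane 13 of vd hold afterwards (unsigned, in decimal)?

vd[13] = 7

VLMAX = (128 × 1) / 8 = 16 lanes
AVL=2 ≤ VLMAX=16, so vl = 2
vd[0] mask-off/keep -> 0xa5
vd[1] sub(0x62,0x7d) -> 0xe5
vd[2] tail/keep -> 0x73
vd[3] tail/keep -> 0x44
vd[4] tail/keep -> 0x44
vd[5] tail/keep -> 0xd7
vd[6] tail/keep -> 0x92
vd[7] tail/keep -> 0x5a
vd[8] tail/keep -> 0xe7
vd[9] tail/keep -> 0x5e
vd[10] tail/keep -> 0xc1
vd[11] tail/keep -> 0x34
vd[12] tail/keep -> 0xd4
vd[13] tail/keep -> 0x07
vd[14] tail/keep -> 0xc4
vd[15] tail/keep -> 0xc5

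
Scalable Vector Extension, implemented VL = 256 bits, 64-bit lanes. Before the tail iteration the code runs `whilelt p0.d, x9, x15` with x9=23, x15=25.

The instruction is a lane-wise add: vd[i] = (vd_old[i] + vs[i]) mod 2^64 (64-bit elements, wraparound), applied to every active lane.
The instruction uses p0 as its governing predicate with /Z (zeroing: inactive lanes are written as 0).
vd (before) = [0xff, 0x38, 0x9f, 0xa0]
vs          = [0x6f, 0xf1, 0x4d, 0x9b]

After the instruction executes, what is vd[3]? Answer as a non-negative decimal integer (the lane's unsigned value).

vd[3] = 0

register lanes = 256/64 = 4
active while 23+j < 25, i.e. j ∈ [0,2) capped at 4 ⇒ 2
  i=0: add(0xff,0x6f) → 366
  i=1: add(0x38,0xf1) → 297
  i=2: tail/zero → 0
  i=3: tail/zero → 0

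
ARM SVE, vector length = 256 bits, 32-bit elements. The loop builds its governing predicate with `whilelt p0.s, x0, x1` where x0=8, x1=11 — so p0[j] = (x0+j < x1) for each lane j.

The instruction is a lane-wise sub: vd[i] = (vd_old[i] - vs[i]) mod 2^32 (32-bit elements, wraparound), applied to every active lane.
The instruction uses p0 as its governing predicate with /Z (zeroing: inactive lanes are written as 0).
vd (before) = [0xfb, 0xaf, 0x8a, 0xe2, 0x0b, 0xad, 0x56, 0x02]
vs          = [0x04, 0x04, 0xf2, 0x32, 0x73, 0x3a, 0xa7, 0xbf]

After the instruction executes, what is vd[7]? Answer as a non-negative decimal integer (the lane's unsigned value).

lane count: 256 div 32 = 8
whilelt: lane j active iff 8+j < 11 → j < 3 → 3 active
  i=0: sub(0xfb,0x04) → 247
  i=1: sub(0xaf,0x04) → 171
  i=2: sub(0x8a,0xf2) → 4294967192
  i=3: tail/zero → 0
  i=4: tail/zero → 0
  i=5: tail/zero → 0
  i=6: tail/zero → 0
  i=7: tail/zero → 0

vd[7] = 0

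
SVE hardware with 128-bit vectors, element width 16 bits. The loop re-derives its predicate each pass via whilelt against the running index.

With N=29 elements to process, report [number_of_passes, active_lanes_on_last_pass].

register lanes = 128/16 = 8
iterations = ceil(29/8) = 4; final-pass vl = 5

[iterations, last_vl] = [4, 5]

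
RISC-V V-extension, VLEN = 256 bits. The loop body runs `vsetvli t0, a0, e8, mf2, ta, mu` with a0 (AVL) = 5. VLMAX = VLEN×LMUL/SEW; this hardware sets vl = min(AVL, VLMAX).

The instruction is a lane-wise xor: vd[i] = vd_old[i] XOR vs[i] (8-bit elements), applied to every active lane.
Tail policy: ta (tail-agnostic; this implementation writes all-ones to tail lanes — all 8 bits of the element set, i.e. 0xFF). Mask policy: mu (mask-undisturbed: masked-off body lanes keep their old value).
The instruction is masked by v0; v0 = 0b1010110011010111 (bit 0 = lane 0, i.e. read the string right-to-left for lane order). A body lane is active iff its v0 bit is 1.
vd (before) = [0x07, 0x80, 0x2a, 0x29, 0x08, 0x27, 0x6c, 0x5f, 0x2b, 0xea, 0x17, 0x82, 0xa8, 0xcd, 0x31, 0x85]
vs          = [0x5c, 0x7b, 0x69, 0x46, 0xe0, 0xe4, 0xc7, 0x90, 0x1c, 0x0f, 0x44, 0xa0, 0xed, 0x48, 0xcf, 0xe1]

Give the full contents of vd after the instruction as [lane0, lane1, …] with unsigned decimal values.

lanes per group: 256·1/2/8 = 16
AVL=5 ≤ VLMAX=16, so vl = 5
lane  0: xor(0x07,0x5c) ⇒ 0x5b
lane  1: xor(0x80,0x7b) ⇒ 0xfb
lane  2: xor(0x2a,0x69) ⇒ 0x43
lane  3: mask-off/keep ⇒ 0x29
lane  4: xor(0x08,0xe0) ⇒ 0xe8
lane  5: tail/ones ⇒ 0xff
lane  6: tail/ones ⇒ 0xff
lane  7: tail/ones ⇒ 0xff
lane  8: tail/ones ⇒ 0xff
lane  9: tail/ones ⇒ 0xff
lane 10: tail/ones ⇒ 0xff
lane 11: tail/ones ⇒ 0xff
lane 12: tail/ones ⇒ 0xff
lane 13: tail/ones ⇒ 0xff
lane 14: tail/ones ⇒ 0xff
lane 15: tail/ones ⇒ 0xff

vd = [91, 251, 67, 41, 232, 255, 255, 255, 255, 255, 255, 255, 255, 255, 255, 255]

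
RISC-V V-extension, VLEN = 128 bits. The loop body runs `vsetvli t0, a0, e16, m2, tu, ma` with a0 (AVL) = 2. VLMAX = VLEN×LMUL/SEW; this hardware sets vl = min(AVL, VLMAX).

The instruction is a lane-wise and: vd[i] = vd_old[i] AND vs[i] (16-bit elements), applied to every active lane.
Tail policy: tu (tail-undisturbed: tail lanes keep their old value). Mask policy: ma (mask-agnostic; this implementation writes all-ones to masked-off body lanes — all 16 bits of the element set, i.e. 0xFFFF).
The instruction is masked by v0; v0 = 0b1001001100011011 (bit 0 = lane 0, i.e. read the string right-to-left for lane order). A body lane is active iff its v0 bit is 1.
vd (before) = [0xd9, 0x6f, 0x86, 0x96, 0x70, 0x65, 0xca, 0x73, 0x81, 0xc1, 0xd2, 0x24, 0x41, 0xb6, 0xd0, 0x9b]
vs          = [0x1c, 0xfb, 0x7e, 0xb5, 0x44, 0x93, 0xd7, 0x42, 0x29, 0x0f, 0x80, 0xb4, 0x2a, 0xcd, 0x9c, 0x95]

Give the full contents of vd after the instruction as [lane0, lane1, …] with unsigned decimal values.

lanes per group: 128·2/16 = 16
vl ← min(2, 16) = 2
lane  0: and(0xd9,0x1c) ⇒ 0x18
lane  1: and(0x6f,0xfb) ⇒ 0x6b
lane  2: tail/keep ⇒ 0x86
lane  3: tail/keep ⇒ 0x96
lane  4: tail/keep ⇒ 0x70
lane  5: tail/keep ⇒ 0x65
lane  6: tail/keep ⇒ 0xca
lane  7: tail/keep ⇒ 0x73
lane  8: tail/keep ⇒ 0x81
lane  9: tail/keep ⇒ 0xc1
lane 10: tail/keep ⇒ 0xd2
lane 11: tail/keep ⇒ 0x24
lane 12: tail/keep ⇒ 0x41
lane 13: tail/keep ⇒ 0xb6
lane 14: tail/keep ⇒ 0xd0
lane 15: tail/keep ⇒ 0x9b

vd = [24, 107, 134, 150, 112, 101, 202, 115, 129, 193, 210, 36, 65, 182, 208, 155]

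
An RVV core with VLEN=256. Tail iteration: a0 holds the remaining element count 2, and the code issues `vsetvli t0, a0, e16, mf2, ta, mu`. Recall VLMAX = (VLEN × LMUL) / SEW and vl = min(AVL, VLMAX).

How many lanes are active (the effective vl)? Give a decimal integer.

vl = 2

VLMAX = VLEN×LMUL/SEW = 256×1/2/16 = 8
vl ← min(2, 8) = 2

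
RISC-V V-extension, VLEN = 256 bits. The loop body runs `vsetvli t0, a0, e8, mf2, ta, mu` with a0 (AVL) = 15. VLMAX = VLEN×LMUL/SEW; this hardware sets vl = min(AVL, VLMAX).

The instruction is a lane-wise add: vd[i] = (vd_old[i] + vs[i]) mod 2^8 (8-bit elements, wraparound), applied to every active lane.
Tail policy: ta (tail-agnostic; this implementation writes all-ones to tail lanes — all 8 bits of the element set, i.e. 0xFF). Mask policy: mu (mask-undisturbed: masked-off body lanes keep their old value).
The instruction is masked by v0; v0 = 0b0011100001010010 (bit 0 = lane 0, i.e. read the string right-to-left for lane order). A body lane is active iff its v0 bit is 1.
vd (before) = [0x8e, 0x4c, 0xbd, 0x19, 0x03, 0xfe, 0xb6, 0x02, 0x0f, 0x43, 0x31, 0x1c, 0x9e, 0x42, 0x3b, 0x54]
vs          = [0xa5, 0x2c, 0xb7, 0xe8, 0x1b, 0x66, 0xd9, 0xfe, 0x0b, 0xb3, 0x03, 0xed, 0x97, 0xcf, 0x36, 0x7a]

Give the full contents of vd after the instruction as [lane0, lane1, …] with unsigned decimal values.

VLMAX = (256 × 1/2) / 8 = 16 lanes
vl ← min(15, 16) = 15
  i=0: mask-off/keep → 142
  i=1: add(0x4c,0x2c) → 120
  i=2: mask-off/keep → 189
  i=3: mask-off/keep → 25
  i=4: add(0x03,0x1b) → 30
  i=5: mask-off/keep → 254
  i=6: add(0xb6,0xd9) → 143
  i=7: mask-off/keep → 2
  i=8: mask-off/keep → 15
  i=9: mask-off/keep → 67
  i=10: mask-off/keep → 49
  i=11: add(0x1c,0xed) → 9
  i=12: add(0x9e,0x97) → 53
  i=13: add(0x42,0xcf) → 17
  i=14: mask-off/keep → 59
  i=15: tail/ones → 255

vd = [142, 120, 189, 25, 30, 254, 143, 2, 15, 67, 49, 9, 53, 17, 59, 255]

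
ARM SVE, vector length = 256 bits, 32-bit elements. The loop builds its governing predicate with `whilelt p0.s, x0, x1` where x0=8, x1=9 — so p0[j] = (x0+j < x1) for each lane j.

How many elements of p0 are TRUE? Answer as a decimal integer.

vl = 1

register lanes = 256/32 = 8
whilelt: lane j active iff 8+j < 9 → j < 1 → 1 active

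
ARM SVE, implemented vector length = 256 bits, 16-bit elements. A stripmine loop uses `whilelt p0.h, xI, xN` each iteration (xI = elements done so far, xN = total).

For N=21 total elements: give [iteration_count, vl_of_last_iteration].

lane count: 256 div 16 = 16
N=21: ⌈21/16⌉ = 2 iters; last vl = 21 − 1×16 = 5

[iterations, last_vl] = [2, 5]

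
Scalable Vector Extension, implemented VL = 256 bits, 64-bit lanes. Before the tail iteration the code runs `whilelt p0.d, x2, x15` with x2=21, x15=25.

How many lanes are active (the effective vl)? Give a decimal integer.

vl = 4

256-bit reg / 64-bit elem → 4 lanes
whilelt: lane j active iff 21+j < 25 → j < 4 → 4 active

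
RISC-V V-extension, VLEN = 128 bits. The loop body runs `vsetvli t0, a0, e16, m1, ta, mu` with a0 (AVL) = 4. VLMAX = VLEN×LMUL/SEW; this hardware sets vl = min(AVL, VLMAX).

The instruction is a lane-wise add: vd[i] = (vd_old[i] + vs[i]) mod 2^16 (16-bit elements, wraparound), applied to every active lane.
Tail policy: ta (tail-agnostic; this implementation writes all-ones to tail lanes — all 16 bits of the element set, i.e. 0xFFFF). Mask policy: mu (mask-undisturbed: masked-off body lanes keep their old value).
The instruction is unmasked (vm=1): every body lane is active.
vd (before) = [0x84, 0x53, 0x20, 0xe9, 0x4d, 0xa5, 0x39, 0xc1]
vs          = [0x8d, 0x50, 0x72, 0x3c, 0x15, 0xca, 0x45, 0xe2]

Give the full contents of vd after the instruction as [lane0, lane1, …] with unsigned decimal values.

vd = [273, 163, 146, 293, 65535, 65535, 65535, 65535]

lanes per group: 128·1/16 = 8
vl = min(AVL, VLMAX) = min(4, 8) = 4
  i=0: add(0x84,0x8d) → 273
  i=1: add(0x53,0x50) → 163
  i=2: add(0x20,0x72) → 146
  i=3: add(0xe9,0x3c) → 293
  i=4: tail/ones → 65535
  i=5: tail/ones → 65535
  i=6: tail/ones → 65535
  i=7: tail/ones → 65535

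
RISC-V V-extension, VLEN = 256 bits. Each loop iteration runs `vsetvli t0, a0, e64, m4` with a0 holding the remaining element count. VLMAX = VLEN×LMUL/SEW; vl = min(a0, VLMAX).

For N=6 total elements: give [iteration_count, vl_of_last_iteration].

lanes per group: 256·4/64 = 16
6 elements at 16/iter → 1 passes, remainder 6 on the last

[iterations, last_vl] = [1, 6]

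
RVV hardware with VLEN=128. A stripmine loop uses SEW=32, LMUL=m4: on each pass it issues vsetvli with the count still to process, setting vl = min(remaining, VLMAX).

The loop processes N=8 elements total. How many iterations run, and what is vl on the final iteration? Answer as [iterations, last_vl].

VLMAX = (128 × 4) / 32 = 16 lanes
8 elements at 16/iter → 1 passes, remainder 8 on the last

[iterations, last_vl] = [1, 8]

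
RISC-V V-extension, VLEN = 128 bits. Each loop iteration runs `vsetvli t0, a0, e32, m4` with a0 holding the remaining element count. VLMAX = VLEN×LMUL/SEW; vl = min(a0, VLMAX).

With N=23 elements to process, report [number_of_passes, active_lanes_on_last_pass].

[iterations, last_vl] = [2, 7]

VLMAX = VLEN×LMUL/SEW = 128×4/32 = 16
23 elements at 16/iter → 2 passes, remainder 7 on the last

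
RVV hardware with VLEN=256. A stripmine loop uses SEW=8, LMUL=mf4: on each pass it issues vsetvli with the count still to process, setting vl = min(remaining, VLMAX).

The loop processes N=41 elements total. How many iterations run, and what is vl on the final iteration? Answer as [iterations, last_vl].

[iterations, last_vl] = [6, 1]

VLMAX = (256 × 1/4) / 8 = 8 lanes
iterations = ceil(41/8) = 6; final-pass vl = 1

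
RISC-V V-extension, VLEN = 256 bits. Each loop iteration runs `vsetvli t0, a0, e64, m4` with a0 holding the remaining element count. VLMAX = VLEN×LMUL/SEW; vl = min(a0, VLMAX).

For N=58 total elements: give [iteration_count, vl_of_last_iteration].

lanes per group: 256·4/64 = 16
iterations = ceil(58/16) = 4; final-pass vl = 10

[iterations, last_vl] = [4, 10]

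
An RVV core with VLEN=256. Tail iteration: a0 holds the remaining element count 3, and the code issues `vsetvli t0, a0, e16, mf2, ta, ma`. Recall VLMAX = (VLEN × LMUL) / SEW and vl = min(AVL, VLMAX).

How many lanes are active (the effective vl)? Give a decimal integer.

vl = 3

VLMAX = (256 × 1/2) / 16 = 8 lanes
AVL=3 ≤ VLMAX=8, so vl = 3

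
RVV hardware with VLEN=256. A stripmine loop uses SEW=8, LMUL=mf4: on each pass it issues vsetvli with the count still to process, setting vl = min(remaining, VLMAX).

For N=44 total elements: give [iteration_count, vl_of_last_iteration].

VLMAX = VLEN×LMUL/SEW = 256×1/4/8 = 8
44 elements at 8/iter → 6 passes, remainder 4 on the last

[iterations, last_vl] = [6, 4]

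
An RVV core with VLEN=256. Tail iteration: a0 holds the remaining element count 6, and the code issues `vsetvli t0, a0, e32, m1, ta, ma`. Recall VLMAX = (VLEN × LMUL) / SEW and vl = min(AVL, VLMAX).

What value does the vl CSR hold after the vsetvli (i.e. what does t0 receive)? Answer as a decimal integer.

VLMAX = VLEN×LMUL/SEW = 256×1/32 = 8
AVL=6 ≤ VLMAX=8, so vl = 6

vl = 6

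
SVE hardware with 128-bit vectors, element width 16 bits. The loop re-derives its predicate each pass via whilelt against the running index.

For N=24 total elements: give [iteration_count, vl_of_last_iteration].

128-bit reg / 16-bit elem → 8 lanes
N=24: ⌈24/8⌉ = 3 iters; last vl = 24 − 2×8 = 8

[iterations, last_vl] = [3, 8]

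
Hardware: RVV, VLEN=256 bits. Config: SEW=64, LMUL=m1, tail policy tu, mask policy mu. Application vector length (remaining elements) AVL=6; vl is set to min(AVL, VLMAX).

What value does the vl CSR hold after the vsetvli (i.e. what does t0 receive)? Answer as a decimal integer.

lanes per group: 256·1/64 = 4
AVL=6 > VLMAX=4, so vl = 4

vl = 4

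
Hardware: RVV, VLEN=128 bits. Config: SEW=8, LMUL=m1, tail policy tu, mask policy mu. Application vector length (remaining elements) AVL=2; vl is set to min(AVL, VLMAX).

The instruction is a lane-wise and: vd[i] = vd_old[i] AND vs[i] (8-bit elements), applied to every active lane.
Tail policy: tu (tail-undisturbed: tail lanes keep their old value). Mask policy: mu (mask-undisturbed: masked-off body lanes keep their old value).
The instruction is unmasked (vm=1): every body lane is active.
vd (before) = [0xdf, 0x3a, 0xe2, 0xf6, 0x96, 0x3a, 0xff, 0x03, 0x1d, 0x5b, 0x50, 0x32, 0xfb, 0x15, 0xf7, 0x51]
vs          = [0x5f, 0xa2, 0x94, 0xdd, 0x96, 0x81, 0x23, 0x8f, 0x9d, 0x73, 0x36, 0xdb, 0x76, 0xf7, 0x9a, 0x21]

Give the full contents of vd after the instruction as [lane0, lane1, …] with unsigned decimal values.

vd = [95, 34, 226, 246, 150, 58, 255, 3, 29, 91, 80, 50, 251, 21, 247, 81]

VLMAX = VLEN×LMUL/SEW = 128×1/8 = 16
AVL=2 ≤ VLMAX=16, so vl = 2
  i=0: and(0xdf,0x5f) → 95
  i=1: and(0x3a,0xa2) → 34
  i=2: tail/keep → 226
  i=3: tail/keep → 246
  i=4: tail/keep → 150
  i=5: tail/keep → 58
  i=6: tail/keep → 255
  i=7: tail/keep → 3
  i=8: tail/keep → 29
  i=9: tail/keep → 91
  i=10: tail/keep → 80
  i=11: tail/keep → 50
  i=12: tail/keep → 251
  i=13: tail/keep → 21
  i=14: tail/keep → 247
  i=15: tail/keep → 81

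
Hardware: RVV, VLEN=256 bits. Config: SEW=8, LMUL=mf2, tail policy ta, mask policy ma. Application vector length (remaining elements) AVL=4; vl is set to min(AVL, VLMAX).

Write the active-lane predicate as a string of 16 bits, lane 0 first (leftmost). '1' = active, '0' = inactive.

predicate = 1111000000000000

lanes per group: 256·1/2/8 = 16
vl = min(AVL, VLMAX) = min(4, 16) = 4
bits (lane 0 leftmost): 1111000000000000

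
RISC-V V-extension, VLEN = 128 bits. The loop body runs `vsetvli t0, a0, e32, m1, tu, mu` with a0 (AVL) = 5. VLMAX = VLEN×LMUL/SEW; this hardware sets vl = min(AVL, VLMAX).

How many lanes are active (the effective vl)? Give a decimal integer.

vl = 4

VLMAX = VLEN×LMUL/SEW = 128×1/32 = 4
vl ← min(5, 4) = 4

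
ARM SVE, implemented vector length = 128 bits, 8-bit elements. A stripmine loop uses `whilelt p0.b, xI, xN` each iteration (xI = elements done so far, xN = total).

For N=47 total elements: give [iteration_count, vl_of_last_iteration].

register lanes = 128/8 = 16
N=47: ⌈47/16⌉ = 3 iters; last vl = 47 − 2×16 = 15

[iterations, last_vl] = [3, 15]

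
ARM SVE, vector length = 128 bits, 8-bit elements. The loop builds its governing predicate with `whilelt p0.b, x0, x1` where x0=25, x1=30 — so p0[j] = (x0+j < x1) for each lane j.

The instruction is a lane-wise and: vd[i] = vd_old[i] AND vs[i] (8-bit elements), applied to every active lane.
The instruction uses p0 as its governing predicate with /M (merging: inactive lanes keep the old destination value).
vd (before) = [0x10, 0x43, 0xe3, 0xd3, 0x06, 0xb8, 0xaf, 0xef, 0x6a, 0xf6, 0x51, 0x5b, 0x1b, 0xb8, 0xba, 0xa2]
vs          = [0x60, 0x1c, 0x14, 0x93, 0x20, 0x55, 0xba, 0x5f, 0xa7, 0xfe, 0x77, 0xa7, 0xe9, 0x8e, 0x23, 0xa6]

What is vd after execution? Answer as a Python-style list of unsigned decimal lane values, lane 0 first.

register lanes = 128/8 = 16
p0[j] = (25+j < 30); true for j=0..4 → 5 lanes set
vd[0] and(0x10,0x60) -> 0x00
vd[1] and(0x43,0x1c) -> 0x00
vd[2] and(0xe3,0x14) -> 0x00
vd[3] and(0xd3,0x93) -> 0x93
vd[4] and(0x06,0x20) -> 0x00
vd[5] tail/keep -> 0xb8
vd[6] tail/keep -> 0xaf
vd[7] tail/keep -> 0xef
vd[8] tail/keep -> 0x6a
vd[9] tail/keep -> 0xf6
vd[10] tail/keep -> 0x51
vd[11] tail/keep -> 0x5b
vd[12] tail/keep -> 0x1b
vd[13] tail/keep -> 0xb8
vd[14] tail/keep -> 0xba
vd[15] tail/keep -> 0xa2

vd = [0, 0, 0, 147, 0, 184, 175, 239, 106, 246, 81, 91, 27, 184, 186, 162]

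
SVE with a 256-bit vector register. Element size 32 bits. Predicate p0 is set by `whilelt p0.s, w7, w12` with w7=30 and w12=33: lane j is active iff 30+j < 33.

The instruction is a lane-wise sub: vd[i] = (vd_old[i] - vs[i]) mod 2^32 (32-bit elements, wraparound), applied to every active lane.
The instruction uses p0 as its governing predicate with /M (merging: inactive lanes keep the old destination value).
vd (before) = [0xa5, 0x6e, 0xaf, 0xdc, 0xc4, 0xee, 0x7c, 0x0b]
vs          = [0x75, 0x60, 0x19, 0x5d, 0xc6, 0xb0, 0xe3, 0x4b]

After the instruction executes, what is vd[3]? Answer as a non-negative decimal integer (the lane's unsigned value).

256-bit reg / 32-bit elem → 8 lanes
p0[j] = (30+j < 33); true for j=0..2 → 3 lanes set
  i=0: sub(0xa5,0x75) → 48
  i=1: sub(0x6e,0x60) → 14
  i=2: sub(0xaf,0x19) → 150
  i=3: tail/keep → 220
  i=4: tail/keep → 196
  i=5: tail/keep → 238
  i=6: tail/keep → 124
  i=7: tail/keep → 11

vd[3] = 220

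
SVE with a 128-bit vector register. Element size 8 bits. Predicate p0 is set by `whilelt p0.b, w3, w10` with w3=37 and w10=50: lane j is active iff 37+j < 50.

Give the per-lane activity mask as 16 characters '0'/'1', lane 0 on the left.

predicate = 1111111111111000

128-bit reg / 8-bit elem → 16 lanes
p0[j] = (37+j < 50); true for j=0..12 → 13 lanes set
bits (lane 0 leftmost): 1111111111111000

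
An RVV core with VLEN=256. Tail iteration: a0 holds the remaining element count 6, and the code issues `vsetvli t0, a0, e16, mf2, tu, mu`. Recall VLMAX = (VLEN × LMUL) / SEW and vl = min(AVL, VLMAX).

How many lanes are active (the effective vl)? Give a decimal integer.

vl = 6

VLMAX = (256 × 1/2) / 16 = 8 lanes
vl = min(AVL, VLMAX) = min(6, 8) = 6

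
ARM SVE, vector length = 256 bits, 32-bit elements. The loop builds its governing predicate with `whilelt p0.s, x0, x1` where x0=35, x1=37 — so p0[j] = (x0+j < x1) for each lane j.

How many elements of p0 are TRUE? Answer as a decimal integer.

vl = 2

256-bit reg / 32-bit elem → 8 lanes
active while 35+j < 37, i.e. j ∈ [0,2) capped at 8 ⇒ 2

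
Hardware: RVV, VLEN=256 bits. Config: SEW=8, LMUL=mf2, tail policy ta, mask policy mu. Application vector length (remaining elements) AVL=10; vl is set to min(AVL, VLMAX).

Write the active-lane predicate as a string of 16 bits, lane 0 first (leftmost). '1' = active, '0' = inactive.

predicate = 1111111111000000

lanes per group: 256·1/2/8 = 16
vl ← min(10, 16) = 10
bits (lane 0 leftmost): 1111111111000000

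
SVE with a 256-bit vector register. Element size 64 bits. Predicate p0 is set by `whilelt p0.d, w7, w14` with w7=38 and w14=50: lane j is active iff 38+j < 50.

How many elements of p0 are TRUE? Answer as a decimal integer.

vl = 4

register lanes = 256/64 = 4
whilelt: lane j active iff 38+j < 50 → j < 12 → 4 active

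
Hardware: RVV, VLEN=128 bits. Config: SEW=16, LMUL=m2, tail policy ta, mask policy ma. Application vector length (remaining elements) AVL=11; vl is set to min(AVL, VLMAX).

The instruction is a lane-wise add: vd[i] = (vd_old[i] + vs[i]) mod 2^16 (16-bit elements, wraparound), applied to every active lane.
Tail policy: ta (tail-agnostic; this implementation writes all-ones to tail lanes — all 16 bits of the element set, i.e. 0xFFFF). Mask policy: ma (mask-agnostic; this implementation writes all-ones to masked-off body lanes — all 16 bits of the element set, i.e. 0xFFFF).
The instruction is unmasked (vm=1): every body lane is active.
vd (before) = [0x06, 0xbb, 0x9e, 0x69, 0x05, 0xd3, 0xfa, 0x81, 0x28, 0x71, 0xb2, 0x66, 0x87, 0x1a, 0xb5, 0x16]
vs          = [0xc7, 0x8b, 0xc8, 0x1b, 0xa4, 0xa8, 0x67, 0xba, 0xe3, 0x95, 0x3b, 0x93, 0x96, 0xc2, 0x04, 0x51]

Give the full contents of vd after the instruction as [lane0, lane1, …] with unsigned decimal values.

vd = [205, 326, 358, 132, 169, 379, 353, 315, 267, 262, 237, 65535, 65535, 65535, 65535, 65535]

VLMAX = VLEN×LMUL/SEW = 128×2/16 = 16
vl ← min(11, 16) = 11
vd[0] add(0x06,0xc7) -> 0xcd
vd[1] add(0xbb,0x8b) -> 0x146
vd[2] add(0x9e,0xc8) -> 0x166
vd[3] add(0x69,0x1b) -> 0x84
vd[4] add(0x05,0xa4) -> 0xa9
vd[5] add(0xd3,0xa8) -> 0x17b
vd[6] add(0xfa,0x67) -> 0x161
vd[7] add(0x81,0xba) -> 0x13b
vd[8] add(0x28,0xe3) -> 0x10b
vd[9] add(0x71,0x95) -> 0x106
vd[10] add(0xb2,0x3b) -> 0xed
vd[11] tail/ones -> 0xffff
vd[12] tail/ones -> 0xffff
vd[13] tail/ones -> 0xffff
vd[14] tail/ones -> 0xffff
vd[15] tail/ones -> 0xffff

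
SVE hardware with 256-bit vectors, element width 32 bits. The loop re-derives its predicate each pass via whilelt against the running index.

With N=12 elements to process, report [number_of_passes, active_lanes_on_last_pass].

256-bit reg / 32-bit elem → 8 lanes
12 elements at 8/iter → 2 passes, remainder 4 on the last

[iterations, last_vl] = [2, 4]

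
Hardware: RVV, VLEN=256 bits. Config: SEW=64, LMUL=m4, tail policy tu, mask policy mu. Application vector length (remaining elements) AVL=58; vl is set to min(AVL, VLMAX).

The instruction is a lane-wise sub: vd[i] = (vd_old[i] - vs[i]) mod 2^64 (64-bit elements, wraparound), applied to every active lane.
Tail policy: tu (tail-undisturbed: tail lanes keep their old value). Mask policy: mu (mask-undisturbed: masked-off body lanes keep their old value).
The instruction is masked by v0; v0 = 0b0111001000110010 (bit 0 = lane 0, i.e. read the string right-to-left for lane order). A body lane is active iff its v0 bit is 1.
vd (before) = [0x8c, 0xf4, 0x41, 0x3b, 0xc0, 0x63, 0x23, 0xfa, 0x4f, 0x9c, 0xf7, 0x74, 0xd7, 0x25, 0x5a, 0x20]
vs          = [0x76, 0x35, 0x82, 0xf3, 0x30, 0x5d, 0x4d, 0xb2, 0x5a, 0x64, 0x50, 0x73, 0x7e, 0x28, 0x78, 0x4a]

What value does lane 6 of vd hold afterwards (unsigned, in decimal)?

vd[6] = 35

VLMAX = VLEN×LMUL/SEW = 256×4/64 = 16
AVL=58 > VLMAX=16, so vl = 16
vd[0] mask-off/keep -> 0x8c
vd[1] sub(0xf4,0x35) -> 0xbf
vd[2] mask-off/keep -> 0x41
vd[3] mask-off/keep -> 0x3b
vd[4] sub(0xc0,0x30) -> 0x90
vd[5] sub(0x63,0x5d) -> 0x06
vd[6] mask-off/keep -> 0x23
vd[7] mask-off/keep -> 0xfa
vd[8] mask-off/keep -> 0x4f
vd[9] sub(0x9c,0x64) -> 0x38
vd[10] mask-off/keep -> 0xf7
vd[11] mask-off/keep -> 0x74
vd[12] sub(0xd7,0x7e) -> 0x59
vd[13] sub(0x25,0x28) -> 0xfffffffffffffffd
vd[14] sub(0x5a,0x78) -> 0xffffffffffffffe2
vd[15] mask-off/keep -> 0x20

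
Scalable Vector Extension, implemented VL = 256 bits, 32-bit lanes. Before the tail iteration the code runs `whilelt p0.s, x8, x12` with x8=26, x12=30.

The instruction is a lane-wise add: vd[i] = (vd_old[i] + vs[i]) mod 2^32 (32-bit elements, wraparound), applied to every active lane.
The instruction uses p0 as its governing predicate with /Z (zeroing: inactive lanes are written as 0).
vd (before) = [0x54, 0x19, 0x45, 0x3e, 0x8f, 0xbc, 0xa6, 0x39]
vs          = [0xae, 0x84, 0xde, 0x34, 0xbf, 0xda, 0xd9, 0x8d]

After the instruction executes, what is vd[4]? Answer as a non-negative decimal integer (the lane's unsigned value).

256-bit reg / 32-bit elem → 8 lanes
whilelt: lane j active iff 26+j < 30 → j < 4 → 4 active
vd[0] add(0x54,0xae) -> 0x102
vd[1] add(0x19,0x84) -> 0x9d
vd[2] add(0x45,0xde) -> 0x123
vd[3] add(0x3e,0x34) -> 0x72
vd[4] tail/zero -> 0x00
vd[5] tail/zero -> 0x00
vd[6] tail/zero -> 0x00
vd[7] tail/zero -> 0x00

vd[4] = 0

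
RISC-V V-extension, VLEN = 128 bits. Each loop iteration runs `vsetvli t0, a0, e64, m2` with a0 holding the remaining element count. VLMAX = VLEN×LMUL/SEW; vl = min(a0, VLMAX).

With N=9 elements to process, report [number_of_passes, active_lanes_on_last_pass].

[iterations, last_vl] = [3, 1]

lanes per group: 128·2/64 = 4
iterations = ceil(9/4) = 3; final-pass vl = 1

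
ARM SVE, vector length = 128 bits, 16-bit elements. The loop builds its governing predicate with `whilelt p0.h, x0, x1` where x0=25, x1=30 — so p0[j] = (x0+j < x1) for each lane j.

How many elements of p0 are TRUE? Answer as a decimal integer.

register lanes = 128/16 = 8
active while 25+j < 30, i.e. j ∈ [0,5) capped at 8 ⇒ 5

vl = 5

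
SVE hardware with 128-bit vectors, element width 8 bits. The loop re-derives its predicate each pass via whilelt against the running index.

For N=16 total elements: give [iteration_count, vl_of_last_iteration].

[iterations, last_vl] = [1, 16]

128-bit reg / 8-bit elem → 16 lanes
N=16: ⌈16/16⌉ = 1 iters; last vl = 16 − 0×16 = 16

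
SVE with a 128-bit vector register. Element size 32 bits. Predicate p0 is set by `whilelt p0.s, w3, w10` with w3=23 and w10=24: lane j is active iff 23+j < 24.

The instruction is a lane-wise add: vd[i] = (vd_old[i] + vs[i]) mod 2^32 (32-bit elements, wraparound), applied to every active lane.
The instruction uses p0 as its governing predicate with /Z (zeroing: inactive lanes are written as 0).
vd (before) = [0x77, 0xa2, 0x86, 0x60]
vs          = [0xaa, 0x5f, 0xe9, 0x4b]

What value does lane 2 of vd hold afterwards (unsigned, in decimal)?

vd[2] = 0

lane count: 128 div 32 = 4
whilelt: lane j active iff 23+j < 24 → j < 1 → 1 active
lane  0: add(0x77,0xaa) ⇒ 0x121
lane  1: tail/zero ⇒ 0x00
lane  2: tail/zero ⇒ 0x00
lane  3: tail/zero ⇒ 0x00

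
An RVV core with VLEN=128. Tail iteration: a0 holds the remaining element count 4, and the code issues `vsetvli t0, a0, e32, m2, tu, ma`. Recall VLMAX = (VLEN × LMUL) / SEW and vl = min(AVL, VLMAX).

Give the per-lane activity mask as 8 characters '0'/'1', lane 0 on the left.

predicate = 11110000

VLMAX = VLEN×LMUL/SEW = 128×2/32 = 8
AVL=4 ≤ VLMAX=8, so vl = 4
bits (lane 0 leftmost): 11110000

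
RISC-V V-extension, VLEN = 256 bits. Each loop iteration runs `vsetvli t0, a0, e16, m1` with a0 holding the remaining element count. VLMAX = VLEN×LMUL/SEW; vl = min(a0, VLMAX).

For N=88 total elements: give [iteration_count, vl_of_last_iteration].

[iterations, last_vl] = [6, 8]

VLMAX = VLEN×LMUL/SEW = 256×1/16 = 16
N=88: ⌈88/16⌉ = 6 iters; last vl = 88 − 5×16 = 8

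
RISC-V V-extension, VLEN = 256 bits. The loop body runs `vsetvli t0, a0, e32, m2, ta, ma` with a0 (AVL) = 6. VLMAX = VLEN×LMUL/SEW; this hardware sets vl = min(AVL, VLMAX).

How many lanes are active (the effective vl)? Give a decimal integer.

vl = 6

VLMAX = (256 × 2) / 32 = 16 lanes
AVL=6 ≤ VLMAX=16, so vl = 6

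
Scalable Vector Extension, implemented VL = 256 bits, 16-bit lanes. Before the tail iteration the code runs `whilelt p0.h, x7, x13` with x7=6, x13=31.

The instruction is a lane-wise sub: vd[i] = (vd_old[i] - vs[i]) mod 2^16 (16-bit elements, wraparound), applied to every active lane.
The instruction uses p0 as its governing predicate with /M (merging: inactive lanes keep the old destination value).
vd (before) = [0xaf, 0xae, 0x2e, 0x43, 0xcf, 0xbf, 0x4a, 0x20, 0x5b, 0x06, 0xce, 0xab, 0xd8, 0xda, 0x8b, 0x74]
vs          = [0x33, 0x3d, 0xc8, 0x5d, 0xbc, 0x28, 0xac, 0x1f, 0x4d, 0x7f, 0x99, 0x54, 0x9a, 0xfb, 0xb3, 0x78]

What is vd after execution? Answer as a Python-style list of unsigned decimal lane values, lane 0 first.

256-bit reg / 16-bit elem → 16 lanes
p0[j] = (6+j < 31); true for j=0..15 → 16 lanes set
lane  0: sub(0xaf,0x33) ⇒ 0x7c
lane  1: sub(0xae,0x3d) ⇒ 0x71
lane  2: sub(0x2e,0xc8) ⇒ 0xff66
lane  3: sub(0x43,0x5d) ⇒ 0xffe6
lane  4: sub(0xcf,0xbc) ⇒ 0x13
lane  5: sub(0xbf,0x28) ⇒ 0x97
lane  6: sub(0x4a,0xac) ⇒ 0xff9e
lane  7: sub(0x20,0x1f) ⇒ 0x01
lane  8: sub(0x5b,0x4d) ⇒ 0x0e
lane  9: sub(0x06,0x7f) ⇒ 0xff87
lane 10: sub(0xce,0x99) ⇒ 0x35
lane 11: sub(0xab,0x54) ⇒ 0x57
lane 12: sub(0xd8,0x9a) ⇒ 0x3e
lane 13: sub(0xda,0xfb) ⇒ 0xffdf
lane 14: sub(0x8b,0xb3) ⇒ 0xffd8
lane 15: sub(0x74,0x78) ⇒ 0xfffc

vd = [124, 113, 65382, 65510, 19, 151, 65438, 1, 14, 65415, 53, 87, 62, 65503, 65496, 65532]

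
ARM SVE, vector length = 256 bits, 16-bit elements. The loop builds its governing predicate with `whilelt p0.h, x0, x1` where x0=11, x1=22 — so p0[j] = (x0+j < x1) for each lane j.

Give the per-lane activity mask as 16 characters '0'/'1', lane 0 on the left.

predicate = 1111111111100000

lane count: 256 div 16 = 16
p0[j] = (11+j < 22); true for j=0..10 → 11 lanes set
bits (lane 0 leftmost): 1111111111100000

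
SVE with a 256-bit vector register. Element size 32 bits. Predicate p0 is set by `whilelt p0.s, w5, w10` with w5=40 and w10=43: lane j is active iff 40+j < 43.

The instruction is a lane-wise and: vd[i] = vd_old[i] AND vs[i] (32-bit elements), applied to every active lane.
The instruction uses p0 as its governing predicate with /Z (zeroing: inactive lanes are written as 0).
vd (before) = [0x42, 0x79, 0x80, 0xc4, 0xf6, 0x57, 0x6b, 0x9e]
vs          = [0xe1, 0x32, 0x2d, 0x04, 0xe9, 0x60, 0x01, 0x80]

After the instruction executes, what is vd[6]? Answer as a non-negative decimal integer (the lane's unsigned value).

vd[6] = 0

register lanes = 256/32 = 8
active while 40+j < 43, i.e. j ∈ [0,3) capped at 8 ⇒ 3
  i=0: and(0x42,0xe1) → 64
  i=1: and(0x79,0x32) → 48
  i=2: and(0x80,0x2d) → 0
  i=3: tail/zero → 0
  i=4: tail/zero → 0
  i=5: tail/zero → 0
  i=6: tail/zero → 0
  i=7: tail/zero → 0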